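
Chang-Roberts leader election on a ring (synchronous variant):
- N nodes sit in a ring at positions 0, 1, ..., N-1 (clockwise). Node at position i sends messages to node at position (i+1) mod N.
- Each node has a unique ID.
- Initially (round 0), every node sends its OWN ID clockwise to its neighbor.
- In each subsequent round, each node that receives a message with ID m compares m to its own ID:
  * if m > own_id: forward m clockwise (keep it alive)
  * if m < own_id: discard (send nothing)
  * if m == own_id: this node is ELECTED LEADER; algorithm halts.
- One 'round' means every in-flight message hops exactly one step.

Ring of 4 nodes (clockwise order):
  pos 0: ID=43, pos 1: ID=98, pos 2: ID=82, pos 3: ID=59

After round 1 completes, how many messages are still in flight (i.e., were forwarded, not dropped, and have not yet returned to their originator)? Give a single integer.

Round 1: pos1(id98) recv 43: drop; pos2(id82) recv 98: fwd; pos3(id59) recv 82: fwd; pos0(id43) recv 59: fwd
After round 1: 3 messages still in flight

Answer: 3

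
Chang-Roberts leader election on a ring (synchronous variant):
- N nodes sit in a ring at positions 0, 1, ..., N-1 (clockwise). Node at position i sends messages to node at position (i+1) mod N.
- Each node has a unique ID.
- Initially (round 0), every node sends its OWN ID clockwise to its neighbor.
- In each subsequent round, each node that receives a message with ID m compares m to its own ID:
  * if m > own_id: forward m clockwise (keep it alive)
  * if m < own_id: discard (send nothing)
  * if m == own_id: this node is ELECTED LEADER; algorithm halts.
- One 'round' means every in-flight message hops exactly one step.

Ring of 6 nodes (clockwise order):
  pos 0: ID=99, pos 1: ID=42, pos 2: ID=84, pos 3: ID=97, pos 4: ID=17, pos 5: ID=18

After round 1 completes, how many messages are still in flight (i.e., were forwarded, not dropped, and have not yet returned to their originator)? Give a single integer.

Round 1: pos1(id42) recv 99: fwd; pos2(id84) recv 42: drop; pos3(id97) recv 84: drop; pos4(id17) recv 97: fwd; pos5(id18) recv 17: drop; pos0(id99) recv 18: drop
After round 1: 2 messages still in flight

Answer: 2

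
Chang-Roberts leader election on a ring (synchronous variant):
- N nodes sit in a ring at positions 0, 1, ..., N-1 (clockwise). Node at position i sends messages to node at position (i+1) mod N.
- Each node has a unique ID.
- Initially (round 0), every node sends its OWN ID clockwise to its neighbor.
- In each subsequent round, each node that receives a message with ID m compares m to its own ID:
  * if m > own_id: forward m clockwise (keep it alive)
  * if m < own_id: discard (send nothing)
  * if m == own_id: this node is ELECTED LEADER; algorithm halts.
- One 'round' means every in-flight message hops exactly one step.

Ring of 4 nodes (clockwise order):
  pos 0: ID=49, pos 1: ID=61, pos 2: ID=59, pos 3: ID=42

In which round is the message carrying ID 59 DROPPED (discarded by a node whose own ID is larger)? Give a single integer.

Answer: 3

Derivation:
Round 1: pos1(id61) recv 49: drop; pos2(id59) recv 61: fwd; pos3(id42) recv 59: fwd; pos0(id49) recv 42: drop
Round 2: pos3(id42) recv 61: fwd; pos0(id49) recv 59: fwd
Round 3: pos0(id49) recv 61: fwd; pos1(id61) recv 59: drop
Round 4: pos1(id61) recv 61: ELECTED
Message ID 59 originates at pos 2; dropped at pos 1 in round 3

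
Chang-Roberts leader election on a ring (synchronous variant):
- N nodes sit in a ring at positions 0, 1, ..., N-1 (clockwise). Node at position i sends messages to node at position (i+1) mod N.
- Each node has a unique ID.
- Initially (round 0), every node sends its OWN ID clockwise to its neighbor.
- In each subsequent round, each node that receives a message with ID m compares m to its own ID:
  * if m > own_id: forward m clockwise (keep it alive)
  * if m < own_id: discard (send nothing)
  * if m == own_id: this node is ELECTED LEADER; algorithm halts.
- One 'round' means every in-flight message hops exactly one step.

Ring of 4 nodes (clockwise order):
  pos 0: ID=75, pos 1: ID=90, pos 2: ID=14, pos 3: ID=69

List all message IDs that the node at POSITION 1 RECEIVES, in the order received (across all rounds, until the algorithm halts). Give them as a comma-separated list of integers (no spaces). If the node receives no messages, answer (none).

Answer: 75,90

Derivation:
Round 1: pos1(id90) recv 75: drop; pos2(id14) recv 90: fwd; pos3(id69) recv 14: drop; pos0(id75) recv 69: drop
Round 2: pos3(id69) recv 90: fwd
Round 3: pos0(id75) recv 90: fwd
Round 4: pos1(id90) recv 90: ELECTED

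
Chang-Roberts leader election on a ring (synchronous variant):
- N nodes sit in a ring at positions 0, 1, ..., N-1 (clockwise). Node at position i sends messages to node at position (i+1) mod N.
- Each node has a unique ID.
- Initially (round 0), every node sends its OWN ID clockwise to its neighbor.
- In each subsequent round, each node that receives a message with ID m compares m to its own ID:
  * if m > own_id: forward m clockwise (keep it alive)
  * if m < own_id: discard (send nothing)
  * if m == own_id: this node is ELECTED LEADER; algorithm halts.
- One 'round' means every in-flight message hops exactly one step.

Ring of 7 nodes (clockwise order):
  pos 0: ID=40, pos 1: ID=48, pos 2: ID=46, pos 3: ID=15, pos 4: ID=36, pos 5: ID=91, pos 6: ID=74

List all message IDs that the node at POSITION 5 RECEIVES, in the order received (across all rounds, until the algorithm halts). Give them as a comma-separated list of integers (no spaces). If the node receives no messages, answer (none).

Answer: 36,46,48,74,91

Derivation:
Round 1: pos1(id48) recv 40: drop; pos2(id46) recv 48: fwd; pos3(id15) recv 46: fwd; pos4(id36) recv 15: drop; pos5(id91) recv 36: drop; pos6(id74) recv 91: fwd; pos0(id40) recv 74: fwd
Round 2: pos3(id15) recv 48: fwd; pos4(id36) recv 46: fwd; pos0(id40) recv 91: fwd; pos1(id48) recv 74: fwd
Round 3: pos4(id36) recv 48: fwd; pos5(id91) recv 46: drop; pos1(id48) recv 91: fwd; pos2(id46) recv 74: fwd
Round 4: pos5(id91) recv 48: drop; pos2(id46) recv 91: fwd; pos3(id15) recv 74: fwd
Round 5: pos3(id15) recv 91: fwd; pos4(id36) recv 74: fwd
Round 6: pos4(id36) recv 91: fwd; pos5(id91) recv 74: drop
Round 7: pos5(id91) recv 91: ELECTED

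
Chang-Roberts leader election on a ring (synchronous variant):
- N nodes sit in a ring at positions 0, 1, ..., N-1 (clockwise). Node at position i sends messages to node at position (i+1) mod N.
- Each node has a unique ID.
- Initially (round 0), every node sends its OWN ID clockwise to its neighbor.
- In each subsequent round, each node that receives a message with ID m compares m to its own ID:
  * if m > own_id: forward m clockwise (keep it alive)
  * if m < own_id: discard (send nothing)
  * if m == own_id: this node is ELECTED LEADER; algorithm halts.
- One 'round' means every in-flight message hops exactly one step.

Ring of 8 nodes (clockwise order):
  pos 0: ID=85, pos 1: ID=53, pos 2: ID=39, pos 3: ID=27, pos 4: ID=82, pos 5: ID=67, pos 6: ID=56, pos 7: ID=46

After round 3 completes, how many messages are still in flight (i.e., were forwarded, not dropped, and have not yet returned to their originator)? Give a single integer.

Round 1: pos1(id53) recv 85: fwd; pos2(id39) recv 53: fwd; pos3(id27) recv 39: fwd; pos4(id82) recv 27: drop; pos5(id67) recv 82: fwd; pos6(id56) recv 67: fwd; pos7(id46) recv 56: fwd; pos0(id85) recv 46: drop
Round 2: pos2(id39) recv 85: fwd; pos3(id27) recv 53: fwd; pos4(id82) recv 39: drop; pos6(id56) recv 82: fwd; pos7(id46) recv 67: fwd; pos0(id85) recv 56: drop
Round 3: pos3(id27) recv 85: fwd; pos4(id82) recv 53: drop; pos7(id46) recv 82: fwd; pos0(id85) recv 67: drop
After round 3: 2 messages still in flight

Answer: 2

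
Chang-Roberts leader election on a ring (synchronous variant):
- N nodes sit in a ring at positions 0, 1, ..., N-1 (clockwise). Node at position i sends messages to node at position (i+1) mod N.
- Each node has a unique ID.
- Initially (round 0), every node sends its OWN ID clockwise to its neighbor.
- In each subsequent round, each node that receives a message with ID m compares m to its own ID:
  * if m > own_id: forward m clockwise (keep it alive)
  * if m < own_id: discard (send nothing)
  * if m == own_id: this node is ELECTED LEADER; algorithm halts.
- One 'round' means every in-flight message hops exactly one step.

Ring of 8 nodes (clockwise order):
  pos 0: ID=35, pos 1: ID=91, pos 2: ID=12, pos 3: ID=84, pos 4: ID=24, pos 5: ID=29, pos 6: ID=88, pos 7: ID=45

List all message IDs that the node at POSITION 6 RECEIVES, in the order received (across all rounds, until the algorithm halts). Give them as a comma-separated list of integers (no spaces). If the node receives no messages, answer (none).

Answer: 29,84,91

Derivation:
Round 1: pos1(id91) recv 35: drop; pos2(id12) recv 91: fwd; pos3(id84) recv 12: drop; pos4(id24) recv 84: fwd; pos5(id29) recv 24: drop; pos6(id88) recv 29: drop; pos7(id45) recv 88: fwd; pos0(id35) recv 45: fwd
Round 2: pos3(id84) recv 91: fwd; pos5(id29) recv 84: fwd; pos0(id35) recv 88: fwd; pos1(id91) recv 45: drop
Round 3: pos4(id24) recv 91: fwd; pos6(id88) recv 84: drop; pos1(id91) recv 88: drop
Round 4: pos5(id29) recv 91: fwd
Round 5: pos6(id88) recv 91: fwd
Round 6: pos7(id45) recv 91: fwd
Round 7: pos0(id35) recv 91: fwd
Round 8: pos1(id91) recv 91: ELECTED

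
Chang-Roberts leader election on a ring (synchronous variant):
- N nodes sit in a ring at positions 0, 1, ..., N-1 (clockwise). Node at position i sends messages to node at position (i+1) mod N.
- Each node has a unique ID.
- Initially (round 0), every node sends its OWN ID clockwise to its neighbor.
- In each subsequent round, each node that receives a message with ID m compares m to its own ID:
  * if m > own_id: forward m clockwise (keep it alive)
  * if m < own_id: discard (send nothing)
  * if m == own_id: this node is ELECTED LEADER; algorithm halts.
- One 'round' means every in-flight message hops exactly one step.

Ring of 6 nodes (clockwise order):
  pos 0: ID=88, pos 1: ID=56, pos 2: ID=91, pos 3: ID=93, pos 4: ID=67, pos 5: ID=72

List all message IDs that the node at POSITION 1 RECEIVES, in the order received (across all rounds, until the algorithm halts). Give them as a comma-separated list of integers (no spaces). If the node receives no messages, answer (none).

Answer: 88,93

Derivation:
Round 1: pos1(id56) recv 88: fwd; pos2(id91) recv 56: drop; pos3(id93) recv 91: drop; pos4(id67) recv 93: fwd; pos5(id72) recv 67: drop; pos0(id88) recv 72: drop
Round 2: pos2(id91) recv 88: drop; pos5(id72) recv 93: fwd
Round 3: pos0(id88) recv 93: fwd
Round 4: pos1(id56) recv 93: fwd
Round 5: pos2(id91) recv 93: fwd
Round 6: pos3(id93) recv 93: ELECTED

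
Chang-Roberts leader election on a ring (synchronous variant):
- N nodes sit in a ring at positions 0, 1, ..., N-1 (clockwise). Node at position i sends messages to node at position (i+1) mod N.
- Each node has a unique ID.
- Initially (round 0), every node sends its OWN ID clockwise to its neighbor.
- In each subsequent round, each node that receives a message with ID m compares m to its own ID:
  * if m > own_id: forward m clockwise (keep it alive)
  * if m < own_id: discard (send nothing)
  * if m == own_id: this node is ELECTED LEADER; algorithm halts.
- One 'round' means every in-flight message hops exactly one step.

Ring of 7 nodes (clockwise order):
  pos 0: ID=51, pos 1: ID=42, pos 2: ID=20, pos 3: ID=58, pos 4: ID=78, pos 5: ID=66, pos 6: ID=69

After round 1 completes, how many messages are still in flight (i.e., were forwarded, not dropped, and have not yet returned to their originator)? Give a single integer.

Answer: 4

Derivation:
Round 1: pos1(id42) recv 51: fwd; pos2(id20) recv 42: fwd; pos3(id58) recv 20: drop; pos4(id78) recv 58: drop; pos5(id66) recv 78: fwd; pos6(id69) recv 66: drop; pos0(id51) recv 69: fwd
After round 1: 4 messages still in flight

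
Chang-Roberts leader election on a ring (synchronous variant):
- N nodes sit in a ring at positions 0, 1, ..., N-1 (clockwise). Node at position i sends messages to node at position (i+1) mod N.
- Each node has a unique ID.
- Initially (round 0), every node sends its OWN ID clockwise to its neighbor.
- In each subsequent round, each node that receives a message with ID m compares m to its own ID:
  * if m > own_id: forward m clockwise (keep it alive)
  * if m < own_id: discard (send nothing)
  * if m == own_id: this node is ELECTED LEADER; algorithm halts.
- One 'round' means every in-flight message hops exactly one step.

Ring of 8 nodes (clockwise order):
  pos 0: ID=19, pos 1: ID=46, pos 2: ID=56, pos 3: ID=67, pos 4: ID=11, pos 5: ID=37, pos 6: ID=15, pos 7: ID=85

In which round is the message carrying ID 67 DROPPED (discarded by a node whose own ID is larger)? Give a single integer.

Round 1: pos1(id46) recv 19: drop; pos2(id56) recv 46: drop; pos3(id67) recv 56: drop; pos4(id11) recv 67: fwd; pos5(id37) recv 11: drop; pos6(id15) recv 37: fwd; pos7(id85) recv 15: drop; pos0(id19) recv 85: fwd
Round 2: pos5(id37) recv 67: fwd; pos7(id85) recv 37: drop; pos1(id46) recv 85: fwd
Round 3: pos6(id15) recv 67: fwd; pos2(id56) recv 85: fwd
Round 4: pos7(id85) recv 67: drop; pos3(id67) recv 85: fwd
Round 5: pos4(id11) recv 85: fwd
Round 6: pos5(id37) recv 85: fwd
Round 7: pos6(id15) recv 85: fwd
Round 8: pos7(id85) recv 85: ELECTED
Message ID 67 originates at pos 3; dropped at pos 7 in round 4

Answer: 4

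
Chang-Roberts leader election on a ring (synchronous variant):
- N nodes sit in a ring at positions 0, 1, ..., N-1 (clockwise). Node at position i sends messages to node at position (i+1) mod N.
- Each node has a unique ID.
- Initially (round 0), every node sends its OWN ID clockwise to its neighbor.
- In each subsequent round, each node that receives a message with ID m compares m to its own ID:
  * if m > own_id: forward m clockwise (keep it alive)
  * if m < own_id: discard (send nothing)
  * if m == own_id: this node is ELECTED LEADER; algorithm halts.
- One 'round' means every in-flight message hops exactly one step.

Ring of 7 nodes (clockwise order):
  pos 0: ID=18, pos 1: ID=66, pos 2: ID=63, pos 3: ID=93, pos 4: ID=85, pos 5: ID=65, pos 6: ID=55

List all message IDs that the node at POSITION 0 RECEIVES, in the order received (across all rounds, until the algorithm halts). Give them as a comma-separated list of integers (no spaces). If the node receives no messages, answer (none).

Round 1: pos1(id66) recv 18: drop; pos2(id63) recv 66: fwd; pos3(id93) recv 63: drop; pos4(id85) recv 93: fwd; pos5(id65) recv 85: fwd; pos6(id55) recv 65: fwd; pos0(id18) recv 55: fwd
Round 2: pos3(id93) recv 66: drop; pos5(id65) recv 93: fwd; pos6(id55) recv 85: fwd; pos0(id18) recv 65: fwd; pos1(id66) recv 55: drop
Round 3: pos6(id55) recv 93: fwd; pos0(id18) recv 85: fwd; pos1(id66) recv 65: drop
Round 4: pos0(id18) recv 93: fwd; pos1(id66) recv 85: fwd
Round 5: pos1(id66) recv 93: fwd; pos2(id63) recv 85: fwd
Round 6: pos2(id63) recv 93: fwd; pos3(id93) recv 85: drop
Round 7: pos3(id93) recv 93: ELECTED

Answer: 55,65,85,93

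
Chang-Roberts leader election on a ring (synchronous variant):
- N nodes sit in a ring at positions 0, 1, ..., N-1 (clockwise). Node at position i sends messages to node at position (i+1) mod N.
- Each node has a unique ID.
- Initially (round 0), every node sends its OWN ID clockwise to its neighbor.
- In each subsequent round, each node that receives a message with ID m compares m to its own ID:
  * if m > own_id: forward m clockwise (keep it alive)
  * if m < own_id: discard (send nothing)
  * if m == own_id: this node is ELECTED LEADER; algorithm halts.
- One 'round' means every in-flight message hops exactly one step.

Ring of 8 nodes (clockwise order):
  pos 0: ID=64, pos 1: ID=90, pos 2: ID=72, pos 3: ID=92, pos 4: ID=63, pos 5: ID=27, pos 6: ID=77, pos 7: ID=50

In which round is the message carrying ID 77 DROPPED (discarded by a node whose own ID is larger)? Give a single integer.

Round 1: pos1(id90) recv 64: drop; pos2(id72) recv 90: fwd; pos3(id92) recv 72: drop; pos4(id63) recv 92: fwd; pos5(id27) recv 63: fwd; pos6(id77) recv 27: drop; pos7(id50) recv 77: fwd; pos0(id64) recv 50: drop
Round 2: pos3(id92) recv 90: drop; pos5(id27) recv 92: fwd; pos6(id77) recv 63: drop; pos0(id64) recv 77: fwd
Round 3: pos6(id77) recv 92: fwd; pos1(id90) recv 77: drop
Round 4: pos7(id50) recv 92: fwd
Round 5: pos0(id64) recv 92: fwd
Round 6: pos1(id90) recv 92: fwd
Round 7: pos2(id72) recv 92: fwd
Round 8: pos3(id92) recv 92: ELECTED
Message ID 77 originates at pos 6; dropped at pos 1 in round 3

Answer: 3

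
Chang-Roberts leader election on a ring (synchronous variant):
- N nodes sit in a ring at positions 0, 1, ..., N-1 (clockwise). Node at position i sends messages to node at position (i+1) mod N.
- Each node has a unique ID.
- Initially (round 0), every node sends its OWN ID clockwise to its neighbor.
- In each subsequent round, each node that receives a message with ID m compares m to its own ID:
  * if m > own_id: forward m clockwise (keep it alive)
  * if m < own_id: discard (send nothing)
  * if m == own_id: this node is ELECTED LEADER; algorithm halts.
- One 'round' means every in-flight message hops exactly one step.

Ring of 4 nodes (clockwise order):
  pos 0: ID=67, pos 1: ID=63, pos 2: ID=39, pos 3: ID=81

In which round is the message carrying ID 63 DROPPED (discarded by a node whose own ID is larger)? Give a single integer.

Answer: 2

Derivation:
Round 1: pos1(id63) recv 67: fwd; pos2(id39) recv 63: fwd; pos3(id81) recv 39: drop; pos0(id67) recv 81: fwd
Round 2: pos2(id39) recv 67: fwd; pos3(id81) recv 63: drop; pos1(id63) recv 81: fwd
Round 3: pos3(id81) recv 67: drop; pos2(id39) recv 81: fwd
Round 4: pos3(id81) recv 81: ELECTED
Message ID 63 originates at pos 1; dropped at pos 3 in round 2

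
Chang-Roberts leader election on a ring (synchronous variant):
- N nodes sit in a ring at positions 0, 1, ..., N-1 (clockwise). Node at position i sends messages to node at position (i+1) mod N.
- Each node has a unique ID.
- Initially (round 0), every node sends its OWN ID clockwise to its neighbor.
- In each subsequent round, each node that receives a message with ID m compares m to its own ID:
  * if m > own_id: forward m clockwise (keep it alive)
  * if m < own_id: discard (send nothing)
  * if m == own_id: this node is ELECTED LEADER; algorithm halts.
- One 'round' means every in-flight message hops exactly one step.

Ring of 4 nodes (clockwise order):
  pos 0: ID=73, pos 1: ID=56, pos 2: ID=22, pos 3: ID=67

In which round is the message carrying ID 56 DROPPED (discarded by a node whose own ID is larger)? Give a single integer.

Answer: 2

Derivation:
Round 1: pos1(id56) recv 73: fwd; pos2(id22) recv 56: fwd; pos3(id67) recv 22: drop; pos0(id73) recv 67: drop
Round 2: pos2(id22) recv 73: fwd; pos3(id67) recv 56: drop
Round 3: pos3(id67) recv 73: fwd
Round 4: pos0(id73) recv 73: ELECTED
Message ID 56 originates at pos 1; dropped at pos 3 in round 2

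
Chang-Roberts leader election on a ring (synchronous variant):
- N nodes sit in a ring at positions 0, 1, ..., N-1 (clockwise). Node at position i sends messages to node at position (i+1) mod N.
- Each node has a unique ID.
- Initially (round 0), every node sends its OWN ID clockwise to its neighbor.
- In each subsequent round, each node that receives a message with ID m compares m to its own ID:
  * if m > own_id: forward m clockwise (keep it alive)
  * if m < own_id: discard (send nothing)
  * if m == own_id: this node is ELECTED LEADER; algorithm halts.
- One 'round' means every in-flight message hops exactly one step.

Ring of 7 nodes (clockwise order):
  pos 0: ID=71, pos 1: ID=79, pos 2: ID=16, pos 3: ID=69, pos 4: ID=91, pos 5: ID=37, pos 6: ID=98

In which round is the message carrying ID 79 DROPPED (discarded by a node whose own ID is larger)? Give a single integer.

Answer: 3

Derivation:
Round 1: pos1(id79) recv 71: drop; pos2(id16) recv 79: fwd; pos3(id69) recv 16: drop; pos4(id91) recv 69: drop; pos5(id37) recv 91: fwd; pos6(id98) recv 37: drop; pos0(id71) recv 98: fwd
Round 2: pos3(id69) recv 79: fwd; pos6(id98) recv 91: drop; pos1(id79) recv 98: fwd
Round 3: pos4(id91) recv 79: drop; pos2(id16) recv 98: fwd
Round 4: pos3(id69) recv 98: fwd
Round 5: pos4(id91) recv 98: fwd
Round 6: pos5(id37) recv 98: fwd
Round 7: pos6(id98) recv 98: ELECTED
Message ID 79 originates at pos 1; dropped at pos 4 in round 3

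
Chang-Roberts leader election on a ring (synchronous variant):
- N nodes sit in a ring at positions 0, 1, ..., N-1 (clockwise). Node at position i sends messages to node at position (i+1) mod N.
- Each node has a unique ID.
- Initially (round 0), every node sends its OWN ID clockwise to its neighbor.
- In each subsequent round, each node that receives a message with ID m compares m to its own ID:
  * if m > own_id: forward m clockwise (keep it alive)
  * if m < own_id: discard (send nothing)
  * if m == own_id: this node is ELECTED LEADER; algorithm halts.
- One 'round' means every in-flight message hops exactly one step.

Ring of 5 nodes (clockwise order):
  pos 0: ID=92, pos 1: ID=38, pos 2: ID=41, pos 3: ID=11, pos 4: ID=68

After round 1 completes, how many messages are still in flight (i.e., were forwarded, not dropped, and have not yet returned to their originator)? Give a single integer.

Answer: 2

Derivation:
Round 1: pos1(id38) recv 92: fwd; pos2(id41) recv 38: drop; pos3(id11) recv 41: fwd; pos4(id68) recv 11: drop; pos0(id92) recv 68: drop
After round 1: 2 messages still in flight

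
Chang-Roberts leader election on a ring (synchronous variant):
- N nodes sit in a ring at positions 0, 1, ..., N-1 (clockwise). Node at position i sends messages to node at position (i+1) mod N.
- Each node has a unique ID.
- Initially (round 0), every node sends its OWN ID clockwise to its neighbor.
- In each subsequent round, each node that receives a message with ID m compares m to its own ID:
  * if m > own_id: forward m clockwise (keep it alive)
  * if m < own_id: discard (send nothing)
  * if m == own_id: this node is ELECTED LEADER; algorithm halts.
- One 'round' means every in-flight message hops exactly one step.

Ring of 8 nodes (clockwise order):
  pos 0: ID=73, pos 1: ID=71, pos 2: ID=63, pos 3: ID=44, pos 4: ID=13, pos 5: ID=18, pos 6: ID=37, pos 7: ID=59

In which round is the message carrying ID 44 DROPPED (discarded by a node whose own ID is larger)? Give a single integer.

Answer: 4

Derivation:
Round 1: pos1(id71) recv 73: fwd; pos2(id63) recv 71: fwd; pos3(id44) recv 63: fwd; pos4(id13) recv 44: fwd; pos5(id18) recv 13: drop; pos6(id37) recv 18: drop; pos7(id59) recv 37: drop; pos0(id73) recv 59: drop
Round 2: pos2(id63) recv 73: fwd; pos3(id44) recv 71: fwd; pos4(id13) recv 63: fwd; pos5(id18) recv 44: fwd
Round 3: pos3(id44) recv 73: fwd; pos4(id13) recv 71: fwd; pos5(id18) recv 63: fwd; pos6(id37) recv 44: fwd
Round 4: pos4(id13) recv 73: fwd; pos5(id18) recv 71: fwd; pos6(id37) recv 63: fwd; pos7(id59) recv 44: drop
Round 5: pos5(id18) recv 73: fwd; pos6(id37) recv 71: fwd; pos7(id59) recv 63: fwd
Round 6: pos6(id37) recv 73: fwd; pos7(id59) recv 71: fwd; pos0(id73) recv 63: drop
Round 7: pos7(id59) recv 73: fwd; pos0(id73) recv 71: drop
Round 8: pos0(id73) recv 73: ELECTED
Message ID 44 originates at pos 3; dropped at pos 7 in round 4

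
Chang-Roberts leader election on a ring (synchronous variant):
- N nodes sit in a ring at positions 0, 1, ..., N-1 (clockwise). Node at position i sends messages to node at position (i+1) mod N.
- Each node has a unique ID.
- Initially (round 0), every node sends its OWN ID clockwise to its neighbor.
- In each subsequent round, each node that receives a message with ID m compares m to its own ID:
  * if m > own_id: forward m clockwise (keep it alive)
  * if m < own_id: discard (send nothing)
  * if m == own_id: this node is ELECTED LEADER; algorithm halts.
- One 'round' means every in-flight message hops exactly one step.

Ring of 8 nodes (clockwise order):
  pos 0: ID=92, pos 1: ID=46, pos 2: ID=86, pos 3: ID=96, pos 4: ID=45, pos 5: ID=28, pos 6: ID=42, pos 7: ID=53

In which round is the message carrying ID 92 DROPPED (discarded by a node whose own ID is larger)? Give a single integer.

Answer: 3

Derivation:
Round 1: pos1(id46) recv 92: fwd; pos2(id86) recv 46: drop; pos3(id96) recv 86: drop; pos4(id45) recv 96: fwd; pos5(id28) recv 45: fwd; pos6(id42) recv 28: drop; pos7(id53) recv 42: drop; pos0(id92) recv 53: drop
Round 2: pos2(id86) recv 92: fwd; pos5(id28) recv 96: fwd; pos6(id42) recv 45: fwd
Round 3: pos3(id96) recv 92: drop; pos6(id42) recv 96: fwd; pos7(id53) recv 45: drop
Round 4: pos7(id53) recv 96: fwd
Round 5: pos0(id92) recv 96: fwd
Round 6: pos1(id46) recv 96: fwd
Round 7: pos2(id86) recv 96: fwd
Round 8: pos3(id96) recv 96: ELECTED
Message ID 92 originates at pos 0; dropped at pos 3 in round 3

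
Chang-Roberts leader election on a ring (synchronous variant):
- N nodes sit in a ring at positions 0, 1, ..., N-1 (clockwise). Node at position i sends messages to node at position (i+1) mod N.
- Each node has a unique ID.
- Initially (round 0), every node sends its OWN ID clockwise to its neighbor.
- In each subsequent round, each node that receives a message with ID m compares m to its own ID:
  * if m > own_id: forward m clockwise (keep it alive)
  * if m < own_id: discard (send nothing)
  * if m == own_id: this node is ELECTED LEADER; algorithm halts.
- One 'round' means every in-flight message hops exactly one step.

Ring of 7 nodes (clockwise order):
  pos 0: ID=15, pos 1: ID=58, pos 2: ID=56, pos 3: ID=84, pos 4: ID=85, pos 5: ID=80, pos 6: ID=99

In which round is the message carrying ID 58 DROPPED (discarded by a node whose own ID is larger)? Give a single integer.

Answer: 2

Derivation:
Round 1: pos1(id58) recv 15: drop; pos2(id56) recv 58: fwd; pos3(id84) recv 56: drop; pos4(id85) recv 84: drop; pos5(id80) recv 85: fwd; pos6(id99) recv 80: drop; pos0(id15) recv 99: fwd
Round 2: pos3(id84) recv 58: drop; pos6(id99) recv 85: drop; pos1(id58) recv 99: fwd
Round 3: pos2(id56) recv 99: fwd
Round 4: pos3(id84) recv 99: fwd
Round 5: pos4(id85) recv 99: fwd
Round 6: pos5(id80) recv 99: fwd
Round 7: pos6(id99) recv 99: ELECTED
Message ID 58 originates at pos 1; dropped at pos 3 in round 2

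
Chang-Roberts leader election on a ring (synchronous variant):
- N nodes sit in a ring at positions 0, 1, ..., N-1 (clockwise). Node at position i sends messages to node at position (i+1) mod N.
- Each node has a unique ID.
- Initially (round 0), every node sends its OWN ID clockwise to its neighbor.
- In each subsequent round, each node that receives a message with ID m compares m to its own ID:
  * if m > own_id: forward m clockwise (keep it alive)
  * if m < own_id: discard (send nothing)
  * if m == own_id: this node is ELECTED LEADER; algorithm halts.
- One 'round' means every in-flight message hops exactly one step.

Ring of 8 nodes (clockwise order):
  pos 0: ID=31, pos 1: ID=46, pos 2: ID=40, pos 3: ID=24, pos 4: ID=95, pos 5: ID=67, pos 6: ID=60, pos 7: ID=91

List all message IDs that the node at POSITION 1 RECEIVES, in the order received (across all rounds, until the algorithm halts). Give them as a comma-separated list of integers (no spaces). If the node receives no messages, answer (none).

Answer: 31,91,95

Derivation:
Round 1: pos1(id46) recv 31: drop; pos2(id40) recv 46: fwd; pos3(id24) recv 40: fwd; pos4(id95) recv 24: drop; pos5(id67) recv 95: fwd; pos6(id60) recv 67: fwd; pos7(id91) recv 60: drop; pos0(id31) recv 91: fwd
Round 2: pos3(id24) recv 46: fwd; pos4(id95) recv 40: drop; pos6(id60) recv 95: fwd; pos7(id91) recv 67: drop; pos1(id46) recv 91: fwd
Round 3: pos4(id95) recv 46: drop; pos7(id91) recv 95: fwd; pos2(id40) recv 91: fwd
Round 4: pos0(id31) recv 95: fwd; pos3(id24) recv 91: fwd
Round 5: pos1(id46) recv 95: fwd; pos4(id95) recv 91: drop
Round 6: pos2(id40) recv 95: fwd
Round 7: pos3(id24) recv 95: fwd
Round 8: pos4(id95) recv 95: ELECTED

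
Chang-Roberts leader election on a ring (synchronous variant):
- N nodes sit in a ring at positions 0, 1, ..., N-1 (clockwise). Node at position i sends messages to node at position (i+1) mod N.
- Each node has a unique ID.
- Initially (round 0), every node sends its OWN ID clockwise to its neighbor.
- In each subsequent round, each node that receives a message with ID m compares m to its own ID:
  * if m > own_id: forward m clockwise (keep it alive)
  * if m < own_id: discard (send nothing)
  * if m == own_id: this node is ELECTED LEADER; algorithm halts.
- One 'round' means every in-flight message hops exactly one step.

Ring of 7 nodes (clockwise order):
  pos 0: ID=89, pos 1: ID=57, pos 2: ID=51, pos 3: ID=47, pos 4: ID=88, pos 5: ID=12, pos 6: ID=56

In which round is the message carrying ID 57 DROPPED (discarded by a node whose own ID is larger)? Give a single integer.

Round 1: pos1(id57) recv 89: fwd; pos2(id51) recv 57: fwd; pos3(id47) recv 51: fwd; pos4(id88) recv 47: drop; pos5(id12) recv 88: fwd; pos6(id56) recv 12: drop; pos0(id89) recv 56: drop
Round 2: pos2(id51) recv 89: fwd; pos3(id47) recv 57: fwd; pos4(id88) recv 51: drop; pos6(id56) recv 88: fwd
Round 3: pos3(id47) recv 89: fwd; pos4(id88) recv 57: drop; pos0(id89) recv 88: drop
Round 4: pos4(id88) recv 89: fwd
Round 5: pos5(id12) recv 89: fwd
Round 6: pos6(id56) recv 89: fwd
Round 7: pos0(id89) recv 89: ELECTED
Message ID 57 originates at pos 1; dropped at pos 4 in round 3

Answer: 3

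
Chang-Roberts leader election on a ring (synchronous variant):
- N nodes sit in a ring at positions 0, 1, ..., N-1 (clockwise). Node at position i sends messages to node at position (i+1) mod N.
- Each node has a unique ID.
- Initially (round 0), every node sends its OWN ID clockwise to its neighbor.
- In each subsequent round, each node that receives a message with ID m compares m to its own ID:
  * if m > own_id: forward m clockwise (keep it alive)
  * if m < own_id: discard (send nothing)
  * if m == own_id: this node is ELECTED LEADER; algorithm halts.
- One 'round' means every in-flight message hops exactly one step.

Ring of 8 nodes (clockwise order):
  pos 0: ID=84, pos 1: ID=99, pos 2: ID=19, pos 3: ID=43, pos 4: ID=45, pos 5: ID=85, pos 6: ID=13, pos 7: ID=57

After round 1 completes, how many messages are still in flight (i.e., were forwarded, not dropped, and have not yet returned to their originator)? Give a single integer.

Answer: 2

Derivation:
Round 1: pos1(id99) recv 84: drop; pos2(id19) recv 99: fwd; pos3(id43) recv 19: drop; pos4(id45) recv 43: drop; pos5(id85) recv 45: drop; pos6(id13) recv 85: fwd; pos7(id57) recv 13: drop; pos0(id84) recv 57: drop
After round 1: 2 messages still in flight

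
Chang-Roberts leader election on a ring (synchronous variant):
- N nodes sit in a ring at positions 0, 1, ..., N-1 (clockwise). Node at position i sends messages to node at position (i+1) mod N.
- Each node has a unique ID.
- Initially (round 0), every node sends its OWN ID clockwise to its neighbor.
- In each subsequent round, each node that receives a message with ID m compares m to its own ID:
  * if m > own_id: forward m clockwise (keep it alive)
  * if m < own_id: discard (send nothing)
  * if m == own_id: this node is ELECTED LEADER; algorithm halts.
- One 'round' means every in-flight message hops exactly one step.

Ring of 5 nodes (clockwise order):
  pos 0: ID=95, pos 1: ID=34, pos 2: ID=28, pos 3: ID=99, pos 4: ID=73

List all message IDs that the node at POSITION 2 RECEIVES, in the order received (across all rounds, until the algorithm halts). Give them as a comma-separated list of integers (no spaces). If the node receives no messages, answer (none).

Round 1: pos1(id34) recv 95: fwd; pos2(id28) recv 34: fwd; pos3(id99) recv 28: drop; pos4(id73) recv 99: fwd; pos0(id95) recv 73: drop
Round 2: pos2(id28) recv 95: fwd; pos3(id99) recv 34: drop; pos0(id95) recv 99: fwd
Round 3: pos3(id99) recv 95: drop; pos1(id34) recv 99: fwd
Round 4: pos2(id28) recv 99: fwd
Round 5: pos3(id99) recv 99: ELECTED

Answer: 34,95,99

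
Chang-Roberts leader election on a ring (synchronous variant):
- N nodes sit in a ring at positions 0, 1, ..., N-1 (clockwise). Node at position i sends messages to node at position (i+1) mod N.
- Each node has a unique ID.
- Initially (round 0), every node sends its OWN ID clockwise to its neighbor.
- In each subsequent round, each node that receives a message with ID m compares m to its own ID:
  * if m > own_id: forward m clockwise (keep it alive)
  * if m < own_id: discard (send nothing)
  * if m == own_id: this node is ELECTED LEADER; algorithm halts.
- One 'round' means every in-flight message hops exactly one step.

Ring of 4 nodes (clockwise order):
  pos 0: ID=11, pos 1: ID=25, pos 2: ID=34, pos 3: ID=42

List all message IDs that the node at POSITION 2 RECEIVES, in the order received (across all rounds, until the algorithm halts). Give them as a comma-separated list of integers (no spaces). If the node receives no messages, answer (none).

Round 1: pos1(id25) recv 11: drop; pos2(id34) recv 25: drop; pos3(id42) recv 34: drop; pos0(id11) recv 42: fwd
Round 2: pos1(id25) recv 42: fwd
Round 3: pos2(id34) recv 42: fwd
Round 4: pos3(id42) recv 42: ELECTED

Answer: 25,42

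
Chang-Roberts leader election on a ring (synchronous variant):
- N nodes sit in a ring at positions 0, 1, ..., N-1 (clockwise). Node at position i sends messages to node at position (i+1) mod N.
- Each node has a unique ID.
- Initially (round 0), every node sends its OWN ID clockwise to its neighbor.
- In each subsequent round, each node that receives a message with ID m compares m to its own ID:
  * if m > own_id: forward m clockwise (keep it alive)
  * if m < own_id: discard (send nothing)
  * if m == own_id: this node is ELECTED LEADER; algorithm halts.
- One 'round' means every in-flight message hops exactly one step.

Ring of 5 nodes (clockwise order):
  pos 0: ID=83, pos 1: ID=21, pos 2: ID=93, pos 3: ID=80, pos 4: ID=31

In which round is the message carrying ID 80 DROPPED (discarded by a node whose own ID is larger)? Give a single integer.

Round 1: pos1(id21) recv 83: fwd; pos2(id93) recv 21: drop; pos3(id80) recv 93: fwd; pos4(id31) recv 80: fwd; pos0(id83) recv 31: drop
Round 2: pos2(id93) recv 83: drop; pos4(id31) recv 93: fwd; pos0(id83) recv 80: drop
Round 3: pos0(id83) recv 93: fwd
Round 4: pos1(id21) recv 93: fwd
Round 5: pos2(id93) recv 93: ELECTED
Message ID 80 originates at pos 3; dropped at pos 0 in round 2

Answer: 2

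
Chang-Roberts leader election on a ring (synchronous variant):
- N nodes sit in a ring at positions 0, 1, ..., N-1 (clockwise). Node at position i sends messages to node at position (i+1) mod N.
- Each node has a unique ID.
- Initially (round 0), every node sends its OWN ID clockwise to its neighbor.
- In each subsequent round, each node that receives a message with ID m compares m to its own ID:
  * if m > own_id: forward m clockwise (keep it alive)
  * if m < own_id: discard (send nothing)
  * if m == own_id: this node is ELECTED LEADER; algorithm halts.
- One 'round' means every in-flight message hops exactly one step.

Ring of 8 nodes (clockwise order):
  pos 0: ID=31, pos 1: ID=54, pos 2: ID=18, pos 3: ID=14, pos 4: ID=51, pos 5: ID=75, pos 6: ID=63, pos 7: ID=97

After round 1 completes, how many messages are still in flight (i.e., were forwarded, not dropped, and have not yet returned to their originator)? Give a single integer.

Answer: 4

Derivation:
Round 1: pos1(id54) recv 31: drop; pos2(id18) recv 54: fwd; pos3(id14) recv 18: fwd; pos4(id51) recv 14: drop; pos5(id75) recv 51: drop; pos6(id63) recv 75: fwd; pos7(id97) recv 63: drop; pos0(id31) recv 97: fwd
After round 1: 4 messages still in flight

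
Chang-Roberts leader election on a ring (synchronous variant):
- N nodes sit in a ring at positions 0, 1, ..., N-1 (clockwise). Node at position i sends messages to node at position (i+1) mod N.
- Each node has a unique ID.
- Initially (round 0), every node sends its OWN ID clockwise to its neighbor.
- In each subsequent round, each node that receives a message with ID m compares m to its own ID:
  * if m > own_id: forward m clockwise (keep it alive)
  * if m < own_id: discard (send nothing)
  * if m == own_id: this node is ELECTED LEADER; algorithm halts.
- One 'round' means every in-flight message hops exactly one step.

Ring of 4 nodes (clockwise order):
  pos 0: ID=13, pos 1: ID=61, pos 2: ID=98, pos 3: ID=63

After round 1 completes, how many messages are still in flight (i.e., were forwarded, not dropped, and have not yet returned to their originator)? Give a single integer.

Answer: 2

Derivation:
Round 1: pos1(id61) recv 13: drop; pos2(id98) recv 61: drop; pos3(id63) recv 98: fwd; pos0(id13) recv 63: fwd
After round 1: 2 messages still in flight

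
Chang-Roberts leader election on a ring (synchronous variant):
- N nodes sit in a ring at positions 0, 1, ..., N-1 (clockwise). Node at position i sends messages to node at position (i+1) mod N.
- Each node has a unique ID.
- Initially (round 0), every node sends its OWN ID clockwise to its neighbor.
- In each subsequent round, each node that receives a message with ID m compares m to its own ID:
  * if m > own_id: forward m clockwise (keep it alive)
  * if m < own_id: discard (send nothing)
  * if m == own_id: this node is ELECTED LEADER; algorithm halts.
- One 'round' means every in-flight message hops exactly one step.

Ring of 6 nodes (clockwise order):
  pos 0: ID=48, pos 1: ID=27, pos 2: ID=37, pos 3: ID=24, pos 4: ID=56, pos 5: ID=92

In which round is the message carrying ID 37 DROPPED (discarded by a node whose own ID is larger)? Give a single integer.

Answer: 2

Derivation:
Round 1: pos1(id27) recv 48: fwd; pos2(id37) recv 27: drop; pos3(id24) recv 37: fwd; pos4(id56) recv 24: drop; pos5(id92) recv 56: drop; pos0(id48) recv 92: fwd
Round 2: pos2(id37) recv 48: fwd; pos4(id56) recv 37: drop; pos1(id27) recv 92: fwd
Round 3: pos3(id24) recv 48: fwd; pos2(id37) recv 92: fwd
Round 4: pos4(id56) recv 48: drop; pos3(id24) recv 92: fwd
Round 5: pos4(id56) recv 92: fwd
Round 6: pos5(id92) recv 92: ELECTED
Message ID 37 originates at pos 2; dropped at pos 4 in round 2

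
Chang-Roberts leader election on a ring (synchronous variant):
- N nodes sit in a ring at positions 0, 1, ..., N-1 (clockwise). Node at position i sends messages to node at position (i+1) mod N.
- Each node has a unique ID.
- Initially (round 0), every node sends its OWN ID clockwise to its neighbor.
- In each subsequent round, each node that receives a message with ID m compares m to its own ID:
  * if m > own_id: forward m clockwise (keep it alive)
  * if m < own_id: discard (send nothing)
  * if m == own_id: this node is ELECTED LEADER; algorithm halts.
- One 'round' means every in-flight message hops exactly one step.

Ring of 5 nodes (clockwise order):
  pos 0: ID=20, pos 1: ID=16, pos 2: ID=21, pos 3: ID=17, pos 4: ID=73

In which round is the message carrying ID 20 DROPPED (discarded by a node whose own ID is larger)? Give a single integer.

Round 1: pos1(id16) recv 20: fwd; pos2(id21) recv 16: drop; pos3(id17) recv 21: fwd; pos4(id73) recv 17: drop; pos0(id20) recv 73: fwd
Round 2: pos2(id21) recv 20: drop; pos4(id73) recv 21: drop; pos1(id16) recv 73: fwd
Round 3: pos2(id21) recv 73: fwd
Round 4: pos3(id17) recv 73: fwd
Round 5: pos4(id73) recv 73: ELECTED
Message ID 20 originates at pos 0; dropped at pos 2 in round 2

Answer: 2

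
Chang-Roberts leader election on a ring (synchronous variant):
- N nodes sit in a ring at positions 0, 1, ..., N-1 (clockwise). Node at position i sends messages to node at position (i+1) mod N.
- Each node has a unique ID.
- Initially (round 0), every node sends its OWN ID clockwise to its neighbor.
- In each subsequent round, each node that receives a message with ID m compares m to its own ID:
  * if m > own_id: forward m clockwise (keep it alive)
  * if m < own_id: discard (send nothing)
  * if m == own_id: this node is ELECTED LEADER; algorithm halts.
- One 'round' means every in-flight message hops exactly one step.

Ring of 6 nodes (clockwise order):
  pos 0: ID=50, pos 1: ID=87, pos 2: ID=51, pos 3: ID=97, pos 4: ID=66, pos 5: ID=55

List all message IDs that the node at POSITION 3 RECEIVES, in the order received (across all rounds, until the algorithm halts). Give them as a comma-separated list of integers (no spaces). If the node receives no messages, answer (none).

Answer: 51,87,97

Derivation:
Round 1: pos1(id87) recv 50: drop; pos2(id51) recv 87: fwd; pos3(id97) recv 51: drop; pos4(id66) recv 97: fwd; pos5(id55) recv 66: fwd; pos0(id50) recv 55: fwd
Round 2: pos3(id97) recv 87: drop; pos5(id55) recv 97: fwd; pos0(id50) recv 66: fwd; pos1(id87) recv 55: drop
Round 3: pos0(id50) recv 97: fwd; pos1(id87) recv 66: drop
Round 4: pos1(id87) recv 97: fwd
Round 5: pos2(id51) recv 97: fwd
Round 6: pos3(id97) recv 97: ELECTED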